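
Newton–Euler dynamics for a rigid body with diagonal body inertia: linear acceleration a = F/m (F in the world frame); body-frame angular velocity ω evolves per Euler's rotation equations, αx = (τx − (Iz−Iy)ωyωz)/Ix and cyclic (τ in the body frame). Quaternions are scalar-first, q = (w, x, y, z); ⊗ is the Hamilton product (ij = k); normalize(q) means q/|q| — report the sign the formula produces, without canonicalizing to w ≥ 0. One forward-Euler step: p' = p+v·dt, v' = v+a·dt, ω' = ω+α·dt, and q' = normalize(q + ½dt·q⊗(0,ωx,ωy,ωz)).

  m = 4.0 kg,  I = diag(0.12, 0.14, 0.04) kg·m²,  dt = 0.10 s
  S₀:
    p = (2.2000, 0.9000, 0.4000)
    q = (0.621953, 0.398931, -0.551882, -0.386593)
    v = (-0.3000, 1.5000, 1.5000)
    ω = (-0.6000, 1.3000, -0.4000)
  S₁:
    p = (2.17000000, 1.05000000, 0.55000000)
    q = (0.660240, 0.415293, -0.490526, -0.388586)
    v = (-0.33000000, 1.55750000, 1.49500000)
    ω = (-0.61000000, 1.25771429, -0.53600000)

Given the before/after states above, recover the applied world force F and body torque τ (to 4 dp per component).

F = (-1.2000, 2.3000, -0.2000)
τ = (0.0400, -0.0400, -0.0700)

ω₁ − ω₀ = (-0.01000000, -0.04228571, -0.13600000)
I·α + gyro = (0.0400, -0.0400, -0.0700)
Δv = v₁−v₀ = (-0.03000000, 0.05750000, -0.00500000)
m·(v₁−v₀)/dt = (-1.2000, 2.3000, -0.2000)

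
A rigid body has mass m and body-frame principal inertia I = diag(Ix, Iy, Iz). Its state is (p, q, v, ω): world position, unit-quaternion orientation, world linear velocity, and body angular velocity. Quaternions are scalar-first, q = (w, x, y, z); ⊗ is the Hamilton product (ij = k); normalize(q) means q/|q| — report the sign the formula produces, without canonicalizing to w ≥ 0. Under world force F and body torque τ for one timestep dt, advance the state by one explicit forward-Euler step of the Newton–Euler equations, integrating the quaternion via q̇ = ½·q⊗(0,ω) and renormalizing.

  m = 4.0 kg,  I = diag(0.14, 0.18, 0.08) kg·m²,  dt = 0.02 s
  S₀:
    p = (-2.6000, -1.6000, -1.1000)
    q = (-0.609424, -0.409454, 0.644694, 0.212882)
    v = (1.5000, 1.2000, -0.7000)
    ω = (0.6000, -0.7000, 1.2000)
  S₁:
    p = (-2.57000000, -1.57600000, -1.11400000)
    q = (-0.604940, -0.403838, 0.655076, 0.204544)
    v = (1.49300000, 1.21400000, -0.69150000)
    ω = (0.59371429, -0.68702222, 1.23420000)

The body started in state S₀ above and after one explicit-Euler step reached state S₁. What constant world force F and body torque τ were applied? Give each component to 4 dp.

v₁ − v₀ = (-0.00700000, 0.01400000, 0.00850000)
applied force F = (-1.4000, 2.8000, 1.7000)
rate change Δω = (-0.00628571, 0.01297778, 0.03420000)
ω₀×(Iω₀) = (0.0840, 0.0432, -0.0168)
τ = I·(Δω/dt) + ω₀×(Iω₀) = (0.0400, 0.1600, 0.1200)

F = (-1.4000, 2.8000, 1.7000)
τ = (0.0400, 0.1600, 0.1200)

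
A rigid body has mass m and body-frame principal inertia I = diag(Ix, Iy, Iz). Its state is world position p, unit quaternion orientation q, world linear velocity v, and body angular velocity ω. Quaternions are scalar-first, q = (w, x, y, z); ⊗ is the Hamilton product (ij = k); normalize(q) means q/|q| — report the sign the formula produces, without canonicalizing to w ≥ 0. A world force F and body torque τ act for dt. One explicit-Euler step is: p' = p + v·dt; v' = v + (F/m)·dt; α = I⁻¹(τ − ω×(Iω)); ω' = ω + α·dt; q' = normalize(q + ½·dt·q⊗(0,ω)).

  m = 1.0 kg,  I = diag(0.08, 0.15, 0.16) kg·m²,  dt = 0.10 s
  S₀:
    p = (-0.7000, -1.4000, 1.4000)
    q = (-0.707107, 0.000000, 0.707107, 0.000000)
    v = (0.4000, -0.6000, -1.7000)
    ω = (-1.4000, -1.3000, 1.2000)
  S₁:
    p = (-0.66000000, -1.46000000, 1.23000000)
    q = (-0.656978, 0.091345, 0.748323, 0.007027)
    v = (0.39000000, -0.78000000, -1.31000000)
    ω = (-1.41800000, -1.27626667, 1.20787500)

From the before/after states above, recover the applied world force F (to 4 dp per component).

F = (-0.1000, -1.8000, 3.9000)

velocity change Δv = (-0.01000000, -0.18000000, 0.39000000)
F = m·Δv/dt = (-0.1000, -1.8000, 3.9000)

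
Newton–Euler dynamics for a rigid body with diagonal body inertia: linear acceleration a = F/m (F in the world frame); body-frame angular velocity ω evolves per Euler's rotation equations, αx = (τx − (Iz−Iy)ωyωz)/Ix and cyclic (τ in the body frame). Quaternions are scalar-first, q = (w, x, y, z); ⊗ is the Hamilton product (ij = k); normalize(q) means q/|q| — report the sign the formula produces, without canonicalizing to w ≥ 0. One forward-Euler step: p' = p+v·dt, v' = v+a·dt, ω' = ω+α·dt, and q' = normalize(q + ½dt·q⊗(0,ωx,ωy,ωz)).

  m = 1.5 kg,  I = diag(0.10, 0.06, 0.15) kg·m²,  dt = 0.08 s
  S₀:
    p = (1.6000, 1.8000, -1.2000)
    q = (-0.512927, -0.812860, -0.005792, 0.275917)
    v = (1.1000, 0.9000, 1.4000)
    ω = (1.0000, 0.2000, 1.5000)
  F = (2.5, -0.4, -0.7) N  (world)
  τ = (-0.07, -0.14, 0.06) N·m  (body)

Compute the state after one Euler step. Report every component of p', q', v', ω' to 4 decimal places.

a = F/m = (1.6667, -0.2667, -0.4667)
p + v·dt = (1.6880, 1.8720, -1.0880)
v' = v + a·dt = (1.2333, 0.8787, 1.3627)
gyro term ω×Iω = (0.0270, -0.0750, -0.0080)
α = I⁻¹(τ − ω×Iω) = (-0.9700, -1.0833, 0.4533)
ω' = ω + α·dt = (0.9224, 0.1133, 1.5363)
Hamilton product q⊗(0,ω) = (0.4001429, -0.5767984, 1.3926216, -0.9261705)
q' = normalize(q + ½dt·q⊗(0,ω)) = (-0.4956, -0.8337, 0.0498, 0.2382)

p' = (1.6880, 1.8720, -1.0880)
q' = (-0.4956, -0.8337, 0.0498, 0.2382)
v' = (1.2333, 0.8787, 1.3627)
ω' = (0.9224, 0.1133, 1.5363)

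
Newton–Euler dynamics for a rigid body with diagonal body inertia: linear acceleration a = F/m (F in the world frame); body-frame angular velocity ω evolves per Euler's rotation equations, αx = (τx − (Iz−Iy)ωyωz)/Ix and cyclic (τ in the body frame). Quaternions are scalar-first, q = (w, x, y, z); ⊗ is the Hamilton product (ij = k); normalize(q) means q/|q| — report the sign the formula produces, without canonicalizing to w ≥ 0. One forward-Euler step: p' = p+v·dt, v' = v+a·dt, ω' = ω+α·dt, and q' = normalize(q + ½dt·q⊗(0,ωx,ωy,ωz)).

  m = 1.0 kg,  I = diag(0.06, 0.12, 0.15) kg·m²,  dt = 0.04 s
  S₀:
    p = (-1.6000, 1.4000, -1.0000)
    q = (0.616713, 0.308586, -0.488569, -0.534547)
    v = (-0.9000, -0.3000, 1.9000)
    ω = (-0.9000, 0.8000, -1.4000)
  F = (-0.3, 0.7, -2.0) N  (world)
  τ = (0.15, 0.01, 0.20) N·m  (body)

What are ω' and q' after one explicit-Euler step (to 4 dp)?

ω' = (-0.7776, 0.8411, -1.3351)
q' = (0.6147, 0.3195, -0.4601, -0.5553)

ω×(Iω) gyroscopic = (-0.0336, -0.1134, -0.0432)
α = I⁻¹(τ − ω×Iω) = (3.0600, 1.0283, 1.6213)
ω + α·dt = (-0.7776, 0.8411, -1.3351)
2q̇ = q⊗(0,ω) = (-0.0797832, 0.5565925, 1.4064831, -1.0562415)
q + ½dt·q⊗(0,ω), renormalized = (0.6147, 0.3195, -0.4601, -0.5553)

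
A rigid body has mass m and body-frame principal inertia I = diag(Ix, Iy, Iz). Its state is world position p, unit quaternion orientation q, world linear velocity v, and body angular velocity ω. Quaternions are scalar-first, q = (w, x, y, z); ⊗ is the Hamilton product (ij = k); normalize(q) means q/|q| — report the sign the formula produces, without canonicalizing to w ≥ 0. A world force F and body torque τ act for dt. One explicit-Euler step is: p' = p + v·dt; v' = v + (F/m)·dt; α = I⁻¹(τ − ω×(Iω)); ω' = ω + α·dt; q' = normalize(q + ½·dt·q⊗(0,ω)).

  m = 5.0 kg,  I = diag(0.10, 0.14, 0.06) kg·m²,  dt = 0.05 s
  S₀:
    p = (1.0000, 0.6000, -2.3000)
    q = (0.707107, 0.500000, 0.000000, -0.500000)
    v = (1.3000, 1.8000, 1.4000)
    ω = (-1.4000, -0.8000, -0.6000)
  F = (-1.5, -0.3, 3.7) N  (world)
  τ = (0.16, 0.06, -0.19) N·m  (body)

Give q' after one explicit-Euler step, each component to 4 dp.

Hamilton product q⊗(0,ω) = (0.4000000, -1.3899498, 0.4343144, -0.8242642)
q + ½dt·q⊗(0,ω), renormalized = (0.7164, 0.4648, 0.0108, -0.5201)

q' = (0.7164, 0.4648, 0.0108, -0.5201)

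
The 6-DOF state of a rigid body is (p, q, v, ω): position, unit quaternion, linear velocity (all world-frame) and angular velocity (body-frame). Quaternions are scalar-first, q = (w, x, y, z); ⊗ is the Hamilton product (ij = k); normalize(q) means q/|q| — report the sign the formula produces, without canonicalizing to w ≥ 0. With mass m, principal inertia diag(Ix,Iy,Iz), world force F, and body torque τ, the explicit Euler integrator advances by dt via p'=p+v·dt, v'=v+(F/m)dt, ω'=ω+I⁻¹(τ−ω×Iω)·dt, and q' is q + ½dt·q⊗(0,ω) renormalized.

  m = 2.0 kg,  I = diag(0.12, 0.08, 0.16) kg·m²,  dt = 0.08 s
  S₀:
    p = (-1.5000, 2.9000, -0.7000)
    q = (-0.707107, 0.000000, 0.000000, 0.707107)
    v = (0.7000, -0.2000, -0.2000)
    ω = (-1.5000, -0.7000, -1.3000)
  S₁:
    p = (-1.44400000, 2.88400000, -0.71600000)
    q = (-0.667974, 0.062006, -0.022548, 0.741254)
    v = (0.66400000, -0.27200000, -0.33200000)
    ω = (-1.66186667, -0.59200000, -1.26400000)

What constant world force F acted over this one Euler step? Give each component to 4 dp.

F = (-0.9000, -1.8000, -3.3000)

velocity change Δv = (-0.03600000, -0.07200000, -0.13200000)
applied force F = (-0.9000, -1.8000, -3.3000)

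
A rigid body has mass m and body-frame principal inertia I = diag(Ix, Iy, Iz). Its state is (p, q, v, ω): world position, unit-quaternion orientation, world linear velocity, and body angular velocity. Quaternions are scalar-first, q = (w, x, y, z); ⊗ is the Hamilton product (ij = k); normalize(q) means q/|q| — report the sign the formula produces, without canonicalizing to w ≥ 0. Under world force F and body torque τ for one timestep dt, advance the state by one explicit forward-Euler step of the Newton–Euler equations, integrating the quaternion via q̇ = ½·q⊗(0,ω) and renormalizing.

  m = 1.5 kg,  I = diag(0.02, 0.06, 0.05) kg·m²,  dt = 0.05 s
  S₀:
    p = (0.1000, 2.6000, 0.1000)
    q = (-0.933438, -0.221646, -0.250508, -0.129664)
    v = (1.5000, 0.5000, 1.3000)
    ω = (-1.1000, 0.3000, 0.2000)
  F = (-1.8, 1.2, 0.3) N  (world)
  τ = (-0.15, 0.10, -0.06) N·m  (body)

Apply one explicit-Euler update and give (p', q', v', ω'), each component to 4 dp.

p' = (0.1750, 2.6250, 0.1650)
q' = (-0.9366, -0.1962, -0.2527, -0.1428)
v' = (1.4400, 0.5400, 1.3100)
ω' = (-1.4735, 0.3778, 0.1532)

a = (-1.2000, 0.8000, 0.2000)
p' = p + v·dt = (0.1750, 2.6250, 0.1650)
v' = v + a·dt = (1.4400, 0.5400, 1.3100)
gyro term ω×Iω = (-0.0006, 0.0066, -0.0132)
angular accel α = (-7.4700, 1.5567, -0.9360)
ω' = ω + α·dt = (-1.4735, 0.3778, 0.1532)
2q̇ = q⊗(0,ω) = (-0.1427254, 1.0155794, -0.0930718, -0.5287402)
updated quaternion q' = (-0.9366, -0.1962, -0.2527, -0.1428)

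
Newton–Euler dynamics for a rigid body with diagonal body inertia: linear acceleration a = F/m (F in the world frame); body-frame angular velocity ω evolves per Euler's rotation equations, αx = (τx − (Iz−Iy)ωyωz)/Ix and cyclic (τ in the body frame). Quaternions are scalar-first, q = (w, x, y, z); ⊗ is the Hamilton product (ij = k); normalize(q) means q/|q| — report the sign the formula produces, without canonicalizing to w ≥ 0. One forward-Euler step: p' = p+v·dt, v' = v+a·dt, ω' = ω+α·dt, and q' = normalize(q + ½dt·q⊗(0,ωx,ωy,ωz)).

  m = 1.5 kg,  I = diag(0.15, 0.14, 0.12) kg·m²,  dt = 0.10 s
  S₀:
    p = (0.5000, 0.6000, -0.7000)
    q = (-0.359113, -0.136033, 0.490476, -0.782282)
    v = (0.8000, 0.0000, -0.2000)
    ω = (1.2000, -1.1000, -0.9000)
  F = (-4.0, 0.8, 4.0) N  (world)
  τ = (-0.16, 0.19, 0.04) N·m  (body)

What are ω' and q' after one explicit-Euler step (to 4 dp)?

ω' = (1.1065, -0.9411, -0.8777)
q' = (-0.3576, -0.2217, 0.4552, -0.7847)

precession coupling ω×(Iω) = (-0.0198, -0.0324, 0.0132)
(τ − ω×Iω)/I = (-0.9347, 1.5886, 0.2233)
ω' = ω + α·dt = (1.1065, -0.9411, -0.8777)
Hamilton product q⊗(0,ω) = (-0.0012906, -1.7328742, -0.6661438, -0.1157332)
q' = normalize(q + ½dt·q⊗(0,ω)) = (-0.3576, -0.2217, 0.4552, -0.7847)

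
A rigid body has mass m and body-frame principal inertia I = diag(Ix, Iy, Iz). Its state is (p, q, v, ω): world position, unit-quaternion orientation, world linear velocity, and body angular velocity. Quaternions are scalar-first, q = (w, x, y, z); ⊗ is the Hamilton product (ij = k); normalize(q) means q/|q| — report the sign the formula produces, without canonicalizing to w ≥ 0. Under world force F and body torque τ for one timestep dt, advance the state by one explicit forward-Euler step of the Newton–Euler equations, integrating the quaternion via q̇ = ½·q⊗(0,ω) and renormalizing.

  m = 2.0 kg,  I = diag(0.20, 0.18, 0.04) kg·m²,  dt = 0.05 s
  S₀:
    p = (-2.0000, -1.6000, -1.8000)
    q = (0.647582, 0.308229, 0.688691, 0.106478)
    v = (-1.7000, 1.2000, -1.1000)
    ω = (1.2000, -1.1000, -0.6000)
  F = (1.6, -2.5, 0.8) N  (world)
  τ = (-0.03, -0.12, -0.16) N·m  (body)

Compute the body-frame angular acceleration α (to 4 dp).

α = (0.3120, -0.0267, -4.6600)

precession coupling ω×(Iω) = (-0.0924, -0.1152, 0.0264)
α = I⁻¹(τ − ω×Iω) = (0.3120, -0.0267, -4.6600)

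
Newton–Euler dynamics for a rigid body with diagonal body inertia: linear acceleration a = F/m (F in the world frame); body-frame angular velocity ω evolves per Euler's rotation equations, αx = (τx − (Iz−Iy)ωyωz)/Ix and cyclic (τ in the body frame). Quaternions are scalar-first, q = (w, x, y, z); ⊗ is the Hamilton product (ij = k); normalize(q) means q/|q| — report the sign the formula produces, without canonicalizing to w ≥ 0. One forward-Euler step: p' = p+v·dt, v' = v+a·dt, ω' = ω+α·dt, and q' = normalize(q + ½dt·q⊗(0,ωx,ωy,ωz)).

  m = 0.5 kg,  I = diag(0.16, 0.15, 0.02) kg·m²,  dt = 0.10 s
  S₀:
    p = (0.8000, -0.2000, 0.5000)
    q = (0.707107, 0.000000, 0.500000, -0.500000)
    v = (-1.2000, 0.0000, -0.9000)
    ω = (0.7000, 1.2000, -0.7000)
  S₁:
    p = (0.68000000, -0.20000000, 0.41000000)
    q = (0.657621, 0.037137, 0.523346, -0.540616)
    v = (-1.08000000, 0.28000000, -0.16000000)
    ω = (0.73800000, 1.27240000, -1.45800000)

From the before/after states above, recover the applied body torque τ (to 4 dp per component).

τ = (0.1700, 0.0400, -0.1600)

ω₁ − ω₀ = (0.03800000, 0.07240000, -0.75800000)
gyro term ω₀×Iω₀ = (0.1092, -0.0686, -0.0084)
applied torque τ = (0.1700, 0.0400, -0.1600)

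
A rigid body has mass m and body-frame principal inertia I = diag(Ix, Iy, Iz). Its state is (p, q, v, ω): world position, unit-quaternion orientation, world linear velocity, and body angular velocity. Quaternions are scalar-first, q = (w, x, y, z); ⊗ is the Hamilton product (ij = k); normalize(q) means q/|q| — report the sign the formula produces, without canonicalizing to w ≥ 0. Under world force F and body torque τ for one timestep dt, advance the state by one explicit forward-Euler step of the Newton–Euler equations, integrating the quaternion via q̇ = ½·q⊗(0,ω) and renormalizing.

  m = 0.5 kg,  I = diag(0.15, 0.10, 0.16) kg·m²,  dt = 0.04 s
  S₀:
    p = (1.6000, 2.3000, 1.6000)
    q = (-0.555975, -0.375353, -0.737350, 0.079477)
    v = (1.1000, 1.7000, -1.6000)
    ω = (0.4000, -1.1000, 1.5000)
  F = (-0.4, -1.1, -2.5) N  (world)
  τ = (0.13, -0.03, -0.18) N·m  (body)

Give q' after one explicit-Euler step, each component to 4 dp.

q⊗(0,ω) = (-0.7801593, -1.2409903, 1.2063928, -0.1261342)
q' = normalize(q + ½dt·q⊗(0,ω)) = (-0.5712, -0.3999, -0.7127, 0.0769)

q' = (-0.5712, -0.3999, -0.7127, 0.0769)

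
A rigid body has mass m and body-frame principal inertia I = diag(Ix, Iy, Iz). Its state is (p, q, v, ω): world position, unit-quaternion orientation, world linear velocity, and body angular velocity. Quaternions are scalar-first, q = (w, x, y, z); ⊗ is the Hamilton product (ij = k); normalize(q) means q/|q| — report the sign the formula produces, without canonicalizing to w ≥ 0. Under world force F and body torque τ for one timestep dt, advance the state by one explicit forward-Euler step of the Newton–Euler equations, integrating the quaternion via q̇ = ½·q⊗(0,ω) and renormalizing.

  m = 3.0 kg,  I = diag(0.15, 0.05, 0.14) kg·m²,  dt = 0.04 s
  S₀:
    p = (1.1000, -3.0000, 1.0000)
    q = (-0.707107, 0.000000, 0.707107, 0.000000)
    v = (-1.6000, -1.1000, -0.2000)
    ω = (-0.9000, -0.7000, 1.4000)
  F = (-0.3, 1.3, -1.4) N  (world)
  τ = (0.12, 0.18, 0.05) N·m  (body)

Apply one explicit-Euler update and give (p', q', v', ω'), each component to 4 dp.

ω×(Iω) gyroscopic = (-0.0882, -0.0126, -0.0630)
(τ − ω×Iω)/I = (1.3880, 3.8520, 0.8071)
ω + α·dt = (-0.8445, -0.5459, 1.4323)
2q̇ = q⊗(0,ω) = (0.4949749, 1.6263461, 0.4949749, -0.3535535)
updated quaternion q' = (-0.6968, 0.0325, 0.7165, -0.0071)
linear accel F/m = (-0.1000, 0.4333, -0.4667)
p' = p + v·dt = (1.0360, -3.0440, 0.9920)
v + (F/m)dt = (-1.6040, -1.0827, -0.2187)

p' = (1.0360, -3.0440, 0.9920)
q' = (-0.6968, 0.0325, 0.7165, -0.0071)
v' = (-1.6040, -1.0827, -0.2187)
ω' = (-0.8445, -0.5459, 1.4323)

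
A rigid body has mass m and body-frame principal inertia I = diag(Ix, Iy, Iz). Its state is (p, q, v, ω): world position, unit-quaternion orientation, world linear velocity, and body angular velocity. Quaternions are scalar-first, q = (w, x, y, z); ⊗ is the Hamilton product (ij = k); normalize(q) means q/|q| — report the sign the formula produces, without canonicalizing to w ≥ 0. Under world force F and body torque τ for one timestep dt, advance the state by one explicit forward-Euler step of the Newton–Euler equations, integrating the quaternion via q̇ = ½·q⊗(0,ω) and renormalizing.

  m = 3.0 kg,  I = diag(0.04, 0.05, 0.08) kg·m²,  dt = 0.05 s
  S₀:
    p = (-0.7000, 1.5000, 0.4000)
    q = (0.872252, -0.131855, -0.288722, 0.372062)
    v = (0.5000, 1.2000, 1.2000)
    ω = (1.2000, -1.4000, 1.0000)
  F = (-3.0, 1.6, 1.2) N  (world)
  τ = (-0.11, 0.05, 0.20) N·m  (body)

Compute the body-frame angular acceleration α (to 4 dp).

α = (-1.7000, 1.9600, 2.7100)

precession coupling ω×(Iω) = (-0.0420, -0.0480, -0.0168)
(τ − ω×Iω)/I = (-1.7000, 1.9600, 2.7100)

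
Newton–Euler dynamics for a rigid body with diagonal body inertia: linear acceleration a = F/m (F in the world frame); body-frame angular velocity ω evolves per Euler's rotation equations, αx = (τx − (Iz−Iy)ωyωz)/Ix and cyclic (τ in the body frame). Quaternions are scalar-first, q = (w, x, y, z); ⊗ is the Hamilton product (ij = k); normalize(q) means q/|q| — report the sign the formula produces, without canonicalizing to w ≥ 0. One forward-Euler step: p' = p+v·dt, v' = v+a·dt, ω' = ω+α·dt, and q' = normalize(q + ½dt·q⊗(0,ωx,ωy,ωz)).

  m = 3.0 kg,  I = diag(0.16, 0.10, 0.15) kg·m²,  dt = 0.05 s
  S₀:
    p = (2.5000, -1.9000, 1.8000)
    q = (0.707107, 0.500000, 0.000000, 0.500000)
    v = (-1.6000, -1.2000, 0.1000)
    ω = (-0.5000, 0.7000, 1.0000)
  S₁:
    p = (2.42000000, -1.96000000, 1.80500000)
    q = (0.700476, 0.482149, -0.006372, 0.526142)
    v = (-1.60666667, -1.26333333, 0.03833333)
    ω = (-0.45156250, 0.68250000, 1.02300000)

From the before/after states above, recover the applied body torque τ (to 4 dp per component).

τ = (0.1900, -0.0400, 0.0900)

ω₁ − ω₀ = (0.04843750, -0.01750000, 0.02300000)
τ = I·(Δω/dt) + ω₀×(Iω₀) = (0.1900, -0.0400, 0.0900)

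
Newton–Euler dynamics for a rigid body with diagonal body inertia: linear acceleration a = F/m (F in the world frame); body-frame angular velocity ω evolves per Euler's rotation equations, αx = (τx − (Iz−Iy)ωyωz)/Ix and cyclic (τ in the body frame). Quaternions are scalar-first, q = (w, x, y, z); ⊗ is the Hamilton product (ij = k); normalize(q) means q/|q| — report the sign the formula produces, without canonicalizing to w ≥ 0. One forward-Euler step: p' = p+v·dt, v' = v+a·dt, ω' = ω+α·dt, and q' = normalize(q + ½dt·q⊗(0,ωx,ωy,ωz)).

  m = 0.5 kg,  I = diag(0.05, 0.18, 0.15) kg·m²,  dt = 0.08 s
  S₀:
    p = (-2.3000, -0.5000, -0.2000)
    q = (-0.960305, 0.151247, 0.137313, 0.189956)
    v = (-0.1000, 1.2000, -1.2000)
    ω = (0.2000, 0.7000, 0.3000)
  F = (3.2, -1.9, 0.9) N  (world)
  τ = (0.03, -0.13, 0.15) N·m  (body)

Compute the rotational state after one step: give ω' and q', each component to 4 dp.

(τ − ω×Iω)/I = (0.7260, -0.6889, 0.8787)
new body rate ω' = (0.2581, 0.6449, 0.3703)
Hamilton product q⊗(0,ω) = (-0.1833553, -0.2838363, -0.6795964, -0.2096812)
q + ½dt·q⊗(0,ω), renormalized = (-0.9672, 0.1398, 0.1101, 0.1815)

ω' = (0.2581, 0.6449, 0.3703)
q' = (-0.9672, 0.1398, 0.1101, 0.1815)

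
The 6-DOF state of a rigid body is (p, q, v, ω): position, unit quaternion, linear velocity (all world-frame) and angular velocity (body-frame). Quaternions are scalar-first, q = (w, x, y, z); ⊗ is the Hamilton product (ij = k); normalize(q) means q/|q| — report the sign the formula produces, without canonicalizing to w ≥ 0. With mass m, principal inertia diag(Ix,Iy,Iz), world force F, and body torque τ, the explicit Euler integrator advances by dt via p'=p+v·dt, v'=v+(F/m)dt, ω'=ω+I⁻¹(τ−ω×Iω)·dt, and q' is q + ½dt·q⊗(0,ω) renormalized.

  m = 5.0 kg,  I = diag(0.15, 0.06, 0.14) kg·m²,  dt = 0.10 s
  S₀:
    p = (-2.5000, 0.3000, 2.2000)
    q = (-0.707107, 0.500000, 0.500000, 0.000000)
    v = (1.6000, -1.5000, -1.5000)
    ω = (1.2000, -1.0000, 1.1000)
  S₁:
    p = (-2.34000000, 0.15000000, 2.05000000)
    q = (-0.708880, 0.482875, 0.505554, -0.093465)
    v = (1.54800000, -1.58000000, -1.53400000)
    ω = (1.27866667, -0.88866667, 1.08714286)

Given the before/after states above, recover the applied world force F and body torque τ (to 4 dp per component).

velocity change Δv = (-0.05200000, -0.08000000, -0.03400000)
m·(v₁−v₀)/dt = (-2.6000, -4.0000, -1.7000)
ω₁ − ω₀ = (0.07866667, 0.11133333, -0.01285714)
gyro term ω₀×Iω₀ = (-0.0880, 0.0132, 0.1080)
I·α + gyro = (0.0300, 0.0800, 0.0900)

F = (-2.6000, -4.0000, -1.7000)
τ = (0.0300, 0.0800, 0.0900)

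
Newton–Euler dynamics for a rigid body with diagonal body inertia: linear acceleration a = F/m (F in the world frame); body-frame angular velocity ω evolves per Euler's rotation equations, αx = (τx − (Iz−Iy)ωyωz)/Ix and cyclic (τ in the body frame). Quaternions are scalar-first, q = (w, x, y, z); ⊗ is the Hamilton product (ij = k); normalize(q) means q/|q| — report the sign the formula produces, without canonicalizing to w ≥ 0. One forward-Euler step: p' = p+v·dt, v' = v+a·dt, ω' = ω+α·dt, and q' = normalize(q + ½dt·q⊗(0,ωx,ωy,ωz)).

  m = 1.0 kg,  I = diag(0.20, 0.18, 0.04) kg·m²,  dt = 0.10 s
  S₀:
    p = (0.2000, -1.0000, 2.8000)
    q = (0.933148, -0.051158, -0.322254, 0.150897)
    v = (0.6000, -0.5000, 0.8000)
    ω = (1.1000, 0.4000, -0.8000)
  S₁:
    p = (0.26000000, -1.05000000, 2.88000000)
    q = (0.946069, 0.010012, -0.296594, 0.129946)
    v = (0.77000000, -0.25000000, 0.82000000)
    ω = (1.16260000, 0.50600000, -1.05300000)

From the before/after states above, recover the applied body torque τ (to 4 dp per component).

Δω = ω₁−ω₀ = (0.06260000, 0.10600000, -0.25300000)
precession coupling = (0.0448, -0.1408, -0.0088)
applied torque τ = (0.1700, 0.0500, -0.1100)

τ = (0.1700, 0.0500, -0.1100)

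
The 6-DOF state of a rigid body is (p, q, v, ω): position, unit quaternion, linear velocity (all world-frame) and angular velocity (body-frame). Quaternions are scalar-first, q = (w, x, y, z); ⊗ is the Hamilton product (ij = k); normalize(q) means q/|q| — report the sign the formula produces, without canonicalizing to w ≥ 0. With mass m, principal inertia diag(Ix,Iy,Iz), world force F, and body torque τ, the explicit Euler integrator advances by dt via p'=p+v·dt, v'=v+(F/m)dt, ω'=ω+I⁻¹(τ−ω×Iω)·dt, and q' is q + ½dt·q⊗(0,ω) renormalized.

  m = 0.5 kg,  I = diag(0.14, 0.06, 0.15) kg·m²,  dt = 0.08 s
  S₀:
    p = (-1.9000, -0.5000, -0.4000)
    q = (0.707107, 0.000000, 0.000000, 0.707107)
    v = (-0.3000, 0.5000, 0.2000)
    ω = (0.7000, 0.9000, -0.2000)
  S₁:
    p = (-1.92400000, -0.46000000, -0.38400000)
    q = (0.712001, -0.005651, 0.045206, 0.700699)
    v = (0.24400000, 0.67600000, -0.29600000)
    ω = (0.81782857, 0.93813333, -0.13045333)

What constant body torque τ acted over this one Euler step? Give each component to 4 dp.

ω₁ − ω₀ = (0.11782857, 0.03813333, 0.06954667)
gyro term ω₀×Iω₀ = (-0.0162, 0.0014, -0.0504)
applied torque τ = (0.1900, 0.0300, 0.0800)

τ = (0.1900, 0.0300, 0.0800)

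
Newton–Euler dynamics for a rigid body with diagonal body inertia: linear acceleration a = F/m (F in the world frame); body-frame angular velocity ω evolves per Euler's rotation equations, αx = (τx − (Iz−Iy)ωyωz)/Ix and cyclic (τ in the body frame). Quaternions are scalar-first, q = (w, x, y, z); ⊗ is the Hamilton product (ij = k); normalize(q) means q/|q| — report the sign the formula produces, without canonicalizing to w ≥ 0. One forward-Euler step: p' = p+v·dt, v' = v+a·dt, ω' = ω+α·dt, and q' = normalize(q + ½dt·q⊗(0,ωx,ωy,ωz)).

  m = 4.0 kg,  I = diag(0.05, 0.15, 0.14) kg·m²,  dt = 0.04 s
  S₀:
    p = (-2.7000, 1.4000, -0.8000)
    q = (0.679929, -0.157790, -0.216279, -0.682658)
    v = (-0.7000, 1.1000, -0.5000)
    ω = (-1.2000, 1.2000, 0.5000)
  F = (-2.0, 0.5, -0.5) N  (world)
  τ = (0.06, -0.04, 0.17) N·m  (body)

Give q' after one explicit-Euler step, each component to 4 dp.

q' = (0.6877, -0.1598, -0.1819, -0.6844)

2q̇ = q⊗(0,ω) = (0.4115158, -0.1048647, 1.7139994, -0.1089183)
q' = normalize(q + ½dt·q⊗(0,ω)) = (0.6877, -0.1598, -0.1819, -0.6844)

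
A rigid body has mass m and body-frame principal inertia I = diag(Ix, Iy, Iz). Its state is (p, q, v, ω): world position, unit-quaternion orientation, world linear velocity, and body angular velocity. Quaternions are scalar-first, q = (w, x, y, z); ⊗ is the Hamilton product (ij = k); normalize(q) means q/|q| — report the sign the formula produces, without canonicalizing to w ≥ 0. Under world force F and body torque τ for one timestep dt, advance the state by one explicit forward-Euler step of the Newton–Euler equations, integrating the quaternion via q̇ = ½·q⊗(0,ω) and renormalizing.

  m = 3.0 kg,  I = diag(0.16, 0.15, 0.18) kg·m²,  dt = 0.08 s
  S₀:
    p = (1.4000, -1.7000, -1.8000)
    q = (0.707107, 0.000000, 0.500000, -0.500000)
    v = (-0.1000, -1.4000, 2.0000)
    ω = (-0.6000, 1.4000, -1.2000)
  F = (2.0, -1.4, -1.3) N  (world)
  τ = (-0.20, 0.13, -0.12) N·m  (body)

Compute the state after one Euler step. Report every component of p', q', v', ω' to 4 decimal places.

p' = (1.3920, -1.8120, -1.6400)
q' = (0.6531, -0.0129, 0.5499, -0.5204)
v' = (-0.0467, -1.4373, 1.9653)
ω' = (-0.6748, 1.4770, -1.2571)

new position p' = (1.3920, -1.8120, -1.6400)
v' = v + a·dt = (-0.0467, -1.4373, 1.9653)
ω×(Iω) gyroscopic = (-0.0504, -0.0144, 0.0084)
(τ − ω×Iω)/I = (-0.9350, 0.9627, -0.7133)
new body rate ω' = (-0.6748, 1.4770, -1.2571)
2q̇ = q⊗(0,ω) = (-1.3000000, -0.3242642, 1.2899498, -0.5485284)
updated quaternion q' = (0.6531, -0.0129, 0.5499, -0.5204)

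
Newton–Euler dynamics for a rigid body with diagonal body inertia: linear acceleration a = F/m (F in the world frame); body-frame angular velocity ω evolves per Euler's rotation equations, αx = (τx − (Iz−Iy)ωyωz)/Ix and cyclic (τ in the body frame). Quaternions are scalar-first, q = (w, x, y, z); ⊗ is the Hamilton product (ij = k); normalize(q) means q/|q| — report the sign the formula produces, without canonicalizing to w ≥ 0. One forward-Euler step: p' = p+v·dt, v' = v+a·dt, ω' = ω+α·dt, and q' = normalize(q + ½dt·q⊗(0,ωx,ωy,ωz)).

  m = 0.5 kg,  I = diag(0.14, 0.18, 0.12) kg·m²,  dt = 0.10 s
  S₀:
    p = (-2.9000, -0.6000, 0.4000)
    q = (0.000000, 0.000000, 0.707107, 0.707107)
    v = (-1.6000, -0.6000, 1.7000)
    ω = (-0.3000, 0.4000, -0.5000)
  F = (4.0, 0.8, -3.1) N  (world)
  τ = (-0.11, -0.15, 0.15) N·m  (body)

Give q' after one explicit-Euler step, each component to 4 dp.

q' = (0.0035, -0.0318, 0.6961, 0.7173)

q⊗(0,ω) = (0.0707107, -0.6363963, -0.2121321, 0.2121321)
q + ½dt·q⊗(0,ω), renormalized = (0.0035, -0.0318, 0.6961, 0.7173)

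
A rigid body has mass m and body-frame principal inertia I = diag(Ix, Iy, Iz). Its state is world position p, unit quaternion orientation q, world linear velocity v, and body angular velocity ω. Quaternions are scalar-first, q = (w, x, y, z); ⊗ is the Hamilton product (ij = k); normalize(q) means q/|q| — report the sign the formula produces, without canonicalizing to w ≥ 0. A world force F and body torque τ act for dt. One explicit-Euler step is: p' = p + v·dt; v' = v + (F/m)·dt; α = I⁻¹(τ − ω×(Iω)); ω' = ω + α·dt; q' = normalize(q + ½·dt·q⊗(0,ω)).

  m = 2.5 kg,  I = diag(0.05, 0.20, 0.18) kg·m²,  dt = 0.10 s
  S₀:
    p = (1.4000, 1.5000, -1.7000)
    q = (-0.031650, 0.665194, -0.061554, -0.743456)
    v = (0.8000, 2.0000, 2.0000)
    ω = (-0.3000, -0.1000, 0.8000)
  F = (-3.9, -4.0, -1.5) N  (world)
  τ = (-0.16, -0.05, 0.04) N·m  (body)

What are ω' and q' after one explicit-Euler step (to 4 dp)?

ω' = (-0.6232, -0.1406, 0.8197)
q' = (0.0078, 0.6589, -0.0768, -0.7483)

gyro term ω×Iω = (0.0016, 0.0312, 0.0045)
α = I⁻¹(τ − ω×Iω) = (-3.2320, -0.4060, 0.1972)
ω + α·dt = (-0.6232, -0.1406, 0.8197)
2q̇ = q⊗(0,ω) = (0.7881676, -0.1140938, -0.3059534, -0.1103056)
q' = normalize(q + ½dt·q⊗(0,ω)) = (0.0078, 0.6589, -0.0768, -0.7483)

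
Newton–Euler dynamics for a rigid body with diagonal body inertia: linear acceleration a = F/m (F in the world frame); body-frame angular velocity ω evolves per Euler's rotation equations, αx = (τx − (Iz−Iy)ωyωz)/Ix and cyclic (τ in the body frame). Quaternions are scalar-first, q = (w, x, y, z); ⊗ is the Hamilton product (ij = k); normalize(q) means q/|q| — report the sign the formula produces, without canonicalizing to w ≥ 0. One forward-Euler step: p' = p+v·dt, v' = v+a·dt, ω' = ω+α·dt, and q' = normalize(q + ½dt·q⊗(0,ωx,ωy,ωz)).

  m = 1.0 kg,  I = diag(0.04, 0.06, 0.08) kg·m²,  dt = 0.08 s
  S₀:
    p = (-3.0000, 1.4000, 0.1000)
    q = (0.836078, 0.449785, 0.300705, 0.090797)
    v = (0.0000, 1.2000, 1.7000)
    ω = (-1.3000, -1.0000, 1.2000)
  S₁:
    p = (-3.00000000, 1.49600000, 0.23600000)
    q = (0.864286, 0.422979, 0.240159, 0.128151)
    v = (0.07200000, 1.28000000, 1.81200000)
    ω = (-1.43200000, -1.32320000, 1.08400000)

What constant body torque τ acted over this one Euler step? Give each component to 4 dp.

ω₁ − ω₀ = (-0.13200000, -0.32320000, -0.11600000)
I·α + gyro = (-0.0900, -0.1800, -0.0900)

τ = (-0.0900, -0.1800, -0.0900)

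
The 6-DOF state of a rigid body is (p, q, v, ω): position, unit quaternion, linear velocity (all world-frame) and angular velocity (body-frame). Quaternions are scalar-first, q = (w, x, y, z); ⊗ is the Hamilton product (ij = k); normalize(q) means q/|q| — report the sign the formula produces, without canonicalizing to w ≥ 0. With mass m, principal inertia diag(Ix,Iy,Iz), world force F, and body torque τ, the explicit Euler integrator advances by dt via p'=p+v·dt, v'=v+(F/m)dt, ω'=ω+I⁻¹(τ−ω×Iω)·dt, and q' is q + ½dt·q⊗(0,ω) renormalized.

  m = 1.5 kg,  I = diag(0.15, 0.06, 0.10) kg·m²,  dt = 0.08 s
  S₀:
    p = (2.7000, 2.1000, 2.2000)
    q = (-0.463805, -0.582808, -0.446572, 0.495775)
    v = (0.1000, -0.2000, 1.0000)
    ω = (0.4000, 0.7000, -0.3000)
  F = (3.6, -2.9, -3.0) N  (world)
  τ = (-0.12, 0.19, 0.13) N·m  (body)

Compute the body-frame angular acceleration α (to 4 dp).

α = (-0.7440, 3.2667, 1.5520)

ω×(Iω) gyroscopic = (-0.0084, -0.0060, -0.0252)
angular accel α = (-0.7440, 3.2667, 1.5520)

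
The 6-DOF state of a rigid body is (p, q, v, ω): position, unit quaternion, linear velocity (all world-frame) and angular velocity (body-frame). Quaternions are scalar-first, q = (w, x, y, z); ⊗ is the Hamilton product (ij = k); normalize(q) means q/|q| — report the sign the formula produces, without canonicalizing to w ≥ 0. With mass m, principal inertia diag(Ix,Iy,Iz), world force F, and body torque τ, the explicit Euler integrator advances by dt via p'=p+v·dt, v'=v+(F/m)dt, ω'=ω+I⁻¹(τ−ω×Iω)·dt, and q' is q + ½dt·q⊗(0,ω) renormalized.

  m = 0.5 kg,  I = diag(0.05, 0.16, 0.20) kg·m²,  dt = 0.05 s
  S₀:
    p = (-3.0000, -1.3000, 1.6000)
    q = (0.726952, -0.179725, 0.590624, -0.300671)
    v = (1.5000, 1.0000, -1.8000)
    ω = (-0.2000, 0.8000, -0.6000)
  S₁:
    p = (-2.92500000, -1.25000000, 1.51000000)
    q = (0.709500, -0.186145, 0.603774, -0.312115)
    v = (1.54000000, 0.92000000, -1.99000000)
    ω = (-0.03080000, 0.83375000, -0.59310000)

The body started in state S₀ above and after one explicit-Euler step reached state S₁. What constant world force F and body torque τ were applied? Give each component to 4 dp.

F = (0.4000, -0.8000, -1.9000)
τ = (0.1500, 0.0900, 0.0100)

ω₁ − ω₀ = (0.16920000, 0.03375000, 0.00690000)
ω₀×(Iω₀) = (-0.0192, -0.0180, -0.0176)
I·α + gyro = (0.1500, 0.0900, 0.0100)
velocity change Δv = (0.04000000, -0.08000000, -0.19000000)
m·(v₁−v₀)/dt = (0.4000, -0.8000, -1.9000)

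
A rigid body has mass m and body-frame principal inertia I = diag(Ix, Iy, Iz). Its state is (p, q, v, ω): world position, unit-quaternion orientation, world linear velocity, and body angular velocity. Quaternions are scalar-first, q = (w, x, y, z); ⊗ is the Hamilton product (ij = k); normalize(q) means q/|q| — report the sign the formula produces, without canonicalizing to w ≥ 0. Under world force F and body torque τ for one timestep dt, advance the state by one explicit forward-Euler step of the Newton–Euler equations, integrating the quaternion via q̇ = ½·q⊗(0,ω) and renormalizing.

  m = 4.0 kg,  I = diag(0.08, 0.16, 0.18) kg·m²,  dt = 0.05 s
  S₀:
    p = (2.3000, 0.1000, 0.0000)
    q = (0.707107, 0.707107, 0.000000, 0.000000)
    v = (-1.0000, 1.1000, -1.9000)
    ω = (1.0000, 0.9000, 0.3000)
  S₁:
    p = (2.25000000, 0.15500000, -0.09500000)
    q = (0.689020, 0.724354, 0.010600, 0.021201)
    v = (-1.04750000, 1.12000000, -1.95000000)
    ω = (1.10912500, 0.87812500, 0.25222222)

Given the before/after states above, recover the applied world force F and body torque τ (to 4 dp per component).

F = (-3.8000, 1.6000, -4.0000)
τ = (0.1800, -0.1000, -0.1000)

Δv = v₁−v₀ = (-0.04750000, 0.02000000, -0.05000000)
applied force F = (-3.8000, 1.6000, -4.0000)
rate change Δω = (0.10912500, -0.02187500, -0.04777778)
applied torque τ = (0.1800, -0.1000, -0.1000)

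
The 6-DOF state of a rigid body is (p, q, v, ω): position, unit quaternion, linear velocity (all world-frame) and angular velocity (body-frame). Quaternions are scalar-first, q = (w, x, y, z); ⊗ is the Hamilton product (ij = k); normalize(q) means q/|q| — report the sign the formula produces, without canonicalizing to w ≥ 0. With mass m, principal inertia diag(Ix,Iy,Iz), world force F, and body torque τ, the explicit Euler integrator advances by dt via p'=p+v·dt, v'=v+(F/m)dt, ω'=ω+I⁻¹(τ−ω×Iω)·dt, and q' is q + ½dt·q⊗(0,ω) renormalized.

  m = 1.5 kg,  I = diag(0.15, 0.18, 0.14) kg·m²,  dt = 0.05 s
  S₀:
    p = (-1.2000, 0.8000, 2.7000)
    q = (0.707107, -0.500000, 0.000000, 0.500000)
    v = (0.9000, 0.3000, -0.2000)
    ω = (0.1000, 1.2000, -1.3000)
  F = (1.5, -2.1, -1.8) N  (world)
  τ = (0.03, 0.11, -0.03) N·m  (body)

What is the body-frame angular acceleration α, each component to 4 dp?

α = (-0.2160, 0.6183, -0.2400)

precession coupling ω×(Iω) = (0.0624, -0.0013, 0.0036)
α = I⁻¹(τ − ω×Iω) = (-0.2160, 0.6183, -0.2400)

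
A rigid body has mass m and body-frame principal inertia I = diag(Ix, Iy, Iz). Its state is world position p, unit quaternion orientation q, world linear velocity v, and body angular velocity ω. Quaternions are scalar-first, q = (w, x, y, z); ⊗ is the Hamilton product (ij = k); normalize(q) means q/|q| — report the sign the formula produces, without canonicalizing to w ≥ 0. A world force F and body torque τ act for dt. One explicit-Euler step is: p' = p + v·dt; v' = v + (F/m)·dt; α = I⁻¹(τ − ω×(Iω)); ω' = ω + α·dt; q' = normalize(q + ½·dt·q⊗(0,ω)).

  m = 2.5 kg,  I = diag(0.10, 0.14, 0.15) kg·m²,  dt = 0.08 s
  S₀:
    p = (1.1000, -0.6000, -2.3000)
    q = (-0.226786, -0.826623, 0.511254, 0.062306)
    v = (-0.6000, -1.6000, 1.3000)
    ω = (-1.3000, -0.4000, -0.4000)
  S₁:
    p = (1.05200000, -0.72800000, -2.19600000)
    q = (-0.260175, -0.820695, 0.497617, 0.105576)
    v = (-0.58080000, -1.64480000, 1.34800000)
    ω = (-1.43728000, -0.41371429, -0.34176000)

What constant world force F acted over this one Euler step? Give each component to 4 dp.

F = (0.6000, -1.4000, 1.5000)

velocity change Δv = (0.01920000, -0.04480000, 0.04800000)
m·(v₁−v₀)/dt = (0.6000, -1.4000, 1.5000)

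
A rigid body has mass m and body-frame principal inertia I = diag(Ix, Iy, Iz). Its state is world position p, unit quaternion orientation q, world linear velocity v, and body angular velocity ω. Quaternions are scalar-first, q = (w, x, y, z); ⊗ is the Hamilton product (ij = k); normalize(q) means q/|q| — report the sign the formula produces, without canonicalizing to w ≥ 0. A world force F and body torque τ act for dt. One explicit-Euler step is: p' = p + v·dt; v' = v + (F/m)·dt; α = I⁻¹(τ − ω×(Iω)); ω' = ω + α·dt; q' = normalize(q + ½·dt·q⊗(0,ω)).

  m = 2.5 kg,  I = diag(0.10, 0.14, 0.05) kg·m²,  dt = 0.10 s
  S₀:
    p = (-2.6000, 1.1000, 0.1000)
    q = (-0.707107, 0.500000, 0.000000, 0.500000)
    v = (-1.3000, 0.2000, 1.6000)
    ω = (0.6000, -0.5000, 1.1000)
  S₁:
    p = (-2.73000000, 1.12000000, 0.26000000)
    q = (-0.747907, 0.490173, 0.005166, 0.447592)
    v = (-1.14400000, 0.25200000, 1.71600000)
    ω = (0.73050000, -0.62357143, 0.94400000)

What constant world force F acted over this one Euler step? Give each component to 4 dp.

velocity change Δv = (0.15600000, 0.05200000, 0.11600000)
F = m·Δv/dt = (3.9000, 1.3000, 2.9000)

F = (3.9000, 1.3000, 2.9000)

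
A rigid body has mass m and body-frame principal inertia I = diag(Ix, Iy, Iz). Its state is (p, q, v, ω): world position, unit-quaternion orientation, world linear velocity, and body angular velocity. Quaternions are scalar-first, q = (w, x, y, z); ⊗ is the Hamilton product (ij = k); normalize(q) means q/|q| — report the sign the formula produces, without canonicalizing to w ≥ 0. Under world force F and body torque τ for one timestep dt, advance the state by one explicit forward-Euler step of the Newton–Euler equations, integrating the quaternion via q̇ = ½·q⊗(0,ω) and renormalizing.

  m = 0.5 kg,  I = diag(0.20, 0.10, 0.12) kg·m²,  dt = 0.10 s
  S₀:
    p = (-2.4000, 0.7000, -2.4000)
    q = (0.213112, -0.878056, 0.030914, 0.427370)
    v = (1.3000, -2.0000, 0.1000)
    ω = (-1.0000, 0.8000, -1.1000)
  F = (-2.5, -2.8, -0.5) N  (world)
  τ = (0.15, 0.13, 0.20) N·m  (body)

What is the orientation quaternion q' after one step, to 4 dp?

q' = (0.1908, -0.9043, -0.0301, 0.3807)

q⊗(0,ω) = (-0.4326802, -0.5890134, -1.2227420, -0.9059540)
q + ½dt·q⊗(0,ω), renormalized = (0.1908, -0.9043, -0.0301, 0.3807)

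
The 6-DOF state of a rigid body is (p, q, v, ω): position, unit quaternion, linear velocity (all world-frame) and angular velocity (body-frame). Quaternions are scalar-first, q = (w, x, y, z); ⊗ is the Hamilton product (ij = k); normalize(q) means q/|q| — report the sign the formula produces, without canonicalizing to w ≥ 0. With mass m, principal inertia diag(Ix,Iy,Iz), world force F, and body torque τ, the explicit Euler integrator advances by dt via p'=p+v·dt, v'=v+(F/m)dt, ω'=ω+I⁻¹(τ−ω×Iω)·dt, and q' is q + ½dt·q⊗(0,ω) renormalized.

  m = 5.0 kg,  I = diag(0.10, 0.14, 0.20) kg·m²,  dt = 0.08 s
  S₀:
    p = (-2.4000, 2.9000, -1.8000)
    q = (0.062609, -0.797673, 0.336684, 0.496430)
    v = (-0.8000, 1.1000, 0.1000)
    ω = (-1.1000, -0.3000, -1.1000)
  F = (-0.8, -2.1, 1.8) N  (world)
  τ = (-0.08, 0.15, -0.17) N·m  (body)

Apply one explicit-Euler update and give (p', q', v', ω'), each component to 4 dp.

p' = (-2.4640, 2.9880, -1.7920)
q' = (0.0533, -0.8077, 0.2784, 0.5170)
v' = (-0.8128, 1.0664, 0.1288)
ω' = (-1.1798, -0.1451, -1.1733)

a = (-0.1600, -0.4200, 0.3600)
p + v·dt = (-2.4640, 2.9880, -1.7920)
v' = v + a·dt = (-0.8128, 1.0664, 0.1288)
(τ − ω×Iω)/I = (-0.9980, 1.9357, -0.9160)
new body rate ω' = (-1.1798, -0.1451, -1.1733)
2q̇ = q⊗(0,ω) = (-0.2303621, -0.2902933, -1.4422960, 0.5407844)
q + ½dt·q⊗(0,ω), renormalized = (0.0533, -0.8077, 0.2784, 0.5170)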